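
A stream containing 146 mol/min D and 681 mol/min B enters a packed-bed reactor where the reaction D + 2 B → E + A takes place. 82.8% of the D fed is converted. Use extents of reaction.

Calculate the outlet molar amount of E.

D reacted = 0.828 × 146 = 120.9 mol/min; ν_D = −1, so ξ = 120.9/1 = 120.9 mol/min.
Outlet amounts (n = n₀ + ν ξ):
  D: 146 − 1(120.9) = 25.11
  B: 681 − 2(120.9) = 439.2
  E: 0 + 1(120.9) = 120.9
  A: 0 + 1(120.9) = 120.9

121 mol/min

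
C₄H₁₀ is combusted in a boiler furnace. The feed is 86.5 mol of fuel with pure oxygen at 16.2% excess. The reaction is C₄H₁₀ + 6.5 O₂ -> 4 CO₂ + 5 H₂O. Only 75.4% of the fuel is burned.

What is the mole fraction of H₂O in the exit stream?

0.389

Stoichiometric O₂ = 6.5 × 86.5 = 562.2 mol; O₂ fed = 562.2 × 1.162 = 653.3 mol.
Fuel reacted = 0.754 × 86.5 → ξ = 65.22 mol.
Outlet (n = n₀ + ν ξ):
  C₄H₁₀: 86.5 − 1(65.22) = 21.28
  O₂: 653.3 − 6.5(65.22) = 229.4
  CO₂: 0 + 4(65.22) = 260.9
  H₂O: 0 + 5(65.22) = 326.1
Total out = 837.7 mol; y_H₂O = 326.1 / 837.7 = 0.3893.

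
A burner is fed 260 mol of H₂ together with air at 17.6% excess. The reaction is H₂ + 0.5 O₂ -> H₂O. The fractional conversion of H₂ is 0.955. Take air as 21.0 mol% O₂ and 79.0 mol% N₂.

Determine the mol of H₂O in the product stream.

248 mol

Stoichiometric O₂ = 0.5 × 260 = 130 mol; O₂ fed = 130 × 1.176 = 152.9 mol.
N₂ fed = 152.9 × 79/21 = 575.1 mol.
Fuel reacted = 0.955 × 260 → ξ = 248.3 mol.
Outlet (n = n₀ + ν ξ):
  H₂: 260 − 1(248.3) = 11.7
  O₂: 152.9 − 0.5(248.3) = 28.73
  N₂: 575.1 (inert)
  H₂O: 0 + 1(248.3) = 248.3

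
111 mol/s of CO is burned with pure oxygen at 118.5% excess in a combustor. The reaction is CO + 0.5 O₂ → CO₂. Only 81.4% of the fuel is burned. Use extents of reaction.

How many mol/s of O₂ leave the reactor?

Stoichiometric O₂ = 0.5 × 111 = 55.5 mol/s; O₂ fed = 55.5 × 2.185 = 121.3 mol/s.
Fuel reacted = 0.814 × 111 → ξ = 90.35 mol/s.
Outlet (n = n₀ + ν ξ):
  CO: 111 − 1(90.35) = 20.65
  O₂: 121.3 − 0.5(90.35) = 76.09
  CO₂: 0 + 1(90.35) = 90.35

76.1 mol/s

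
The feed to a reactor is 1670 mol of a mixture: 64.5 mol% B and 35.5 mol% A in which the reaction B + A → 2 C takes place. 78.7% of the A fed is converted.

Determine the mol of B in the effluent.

A reacted = 0.787 × 592.9 = 466.6 mol; ν_A = −1, so ξ = 466.6/1 = 466.6 mol.
Outlet amounts (n = n₀ + ν ξ):
  B: 1077 − 1(466.6) = 610.6
  A: 592.9 − 1(466.6) = 126.3
  C: 0 + 2(466.6) = 933.1

611 mol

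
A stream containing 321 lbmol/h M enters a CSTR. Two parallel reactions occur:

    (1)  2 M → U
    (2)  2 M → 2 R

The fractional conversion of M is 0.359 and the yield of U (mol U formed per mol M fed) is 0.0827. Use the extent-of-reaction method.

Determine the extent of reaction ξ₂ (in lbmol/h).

ξ₂ = 31.1 lbmol/h

Yield of U: 1ξ₁ / 321 = 0.0827 → ξ₁ = 26.55 lbmol/h.
Conversion of M: 2ξ₁ + 2ξ₂ = 0.359 × 321 = 115.2 → ξ₂ = 31.07 lbmol/h.
Outlet amounts (n = n₀ + Σ ν·ξ):
  M: 321 − 2(26.55) − 2(31.07) = 205.8
  U: 0 + 1(26.55) = 26.55
  R: 0 + 2(31.07) = 62.15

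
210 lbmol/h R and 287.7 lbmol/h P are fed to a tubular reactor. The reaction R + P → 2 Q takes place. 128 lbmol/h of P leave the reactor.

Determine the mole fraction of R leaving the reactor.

0.101

For P: n = n₀ − 1ξ → 128 = 287.7 − 1ξ, giving ξ = 159.7 lbmol/h.
Outlet amounts (n = n₀ + ν ξ):
  R: 210 − 1(159.7) = 50.3
  P: 287.7 − 1(159.7) = 128
  Q: 0 + 2(159.7) = 319.4
Total out = 497.7 lbmol/h; y_R = 50.3 / 497.7 = 0.1011.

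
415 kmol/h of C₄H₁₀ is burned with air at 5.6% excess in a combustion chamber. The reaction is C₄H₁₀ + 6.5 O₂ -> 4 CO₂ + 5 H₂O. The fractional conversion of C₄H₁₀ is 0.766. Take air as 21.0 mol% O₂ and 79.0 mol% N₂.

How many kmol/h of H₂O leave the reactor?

1590 kmol/h

Stoichiometric O₂ = 6.5 × 415 = 2698 kmol/h; O₂ fed = 2698 × 1.056 = 2849 kmol/h.
N₂ fed = 2849 × 79/21 = 10720 kmol/h.
Fuel reacted = 0.766 × 415 → ξ = 317.9 kmol/h.
Outlet (n = n₀ + ν ξ):
  C₄H₁₀: 415 − 1(317.9) = 97.11
  O₂: 2849 − 6.5(317.9) = 782.3
  N₂: 10720 (inert)
  CO₂: 0 + 4(317.9) = 1272
  H₂O: 0 + 5(317.9) = 1589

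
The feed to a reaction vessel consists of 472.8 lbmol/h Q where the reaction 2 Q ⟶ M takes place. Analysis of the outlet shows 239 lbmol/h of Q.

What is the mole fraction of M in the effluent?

0.328

For Q: n = n₀ − 2ξ → 239 = 472.8 − 2ξ, giving ξ = 116.9 lbmol/h.
Outlet amounts (n = n₀ + ν ξ):
  Q: 472.8 − 2(116.9) = 239
  M: 0 + 1(116.9) = 116.9
Total out = 355.9 lbmol/h; y_M = 116.9 / 355.9 = 0.3285.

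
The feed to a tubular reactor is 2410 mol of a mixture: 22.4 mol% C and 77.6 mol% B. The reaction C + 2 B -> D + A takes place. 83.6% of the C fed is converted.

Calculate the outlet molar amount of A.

C reacted = 0.836 × 539.8 = 451.3 mol; ν_C = −1, so ξ = 451.3/1 = 451.3 mol.
Outlet amounts (n = n₀ + ν ξ):
  C: 539.8 − 1(451.3) = 88.53
  B: 1870 − 2(451.3) = 967.5
  D: 0 + 1(451.3) = 451.3
  A: 0 + 1(451.3) = 451.3

451 mol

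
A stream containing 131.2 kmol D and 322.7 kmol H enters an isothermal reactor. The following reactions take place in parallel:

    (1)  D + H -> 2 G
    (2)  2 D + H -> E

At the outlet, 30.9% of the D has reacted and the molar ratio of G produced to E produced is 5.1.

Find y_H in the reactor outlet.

Conversion of D: D consumed = 0.309 × 131.2 = 40.54 kmol = 1ξ₁ + 2ξ₂.
Selectivity: 2ξ₁ / (1ξ₂) = 5.1 → ξ₁ = 2.55 ξ₂.
Substitute: (1·2.55 + 2) ξ₂ = 40.54 → ξ₂ = 8.91 kmol, ξ₁ = 22.72 kmol.
Outlet amounts (n = n₀ + Σ ν·ξ):
  D: 131.2 − 1(22.72) − 2(8.91) = 90.66
  H: 322.7 − 1(22.72) − 1(8.91) = 291.1
  G: 0 + 2(22.72) = 45.44
  E: 0 + 1(8.91) = 8.91
Total out = 436.1 kmol; y_H = 291.1 / 436.1 = 0.6675.

0.667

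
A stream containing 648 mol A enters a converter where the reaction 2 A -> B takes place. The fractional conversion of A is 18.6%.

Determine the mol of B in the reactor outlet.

A reacted = 0.186 × 648 = 120.5 mol; ν_A = −2, so ξ = 120.5/2 = 60.26 mol.
Outlet amounts (n = n₀ + ν ξ):
  A: 648 − 2(60.26) = 527.5
  B: 0 + 1(60.26) = 60.26

60.3 mol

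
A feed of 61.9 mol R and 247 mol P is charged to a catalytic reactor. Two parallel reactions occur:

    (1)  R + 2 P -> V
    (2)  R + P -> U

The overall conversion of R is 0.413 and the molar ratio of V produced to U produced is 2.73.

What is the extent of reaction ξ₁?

ξ₁ = 18.7 mol

Conversion of R: R consumed = 0.413 × 61.9 = 25.56 mol = 1ξ₁ + 1ξ₂.
Selectivity: 1ξ₁ / (1ξ₂) = 2.73 → ξ₁ = 2.73 ξ₂.
Substitute: (1·2.73 + 1) ξ₂ = 25.56 → ξ₂ = 6.854 mol, ξ₁ = 18.71 mol.
Outlet amounts (n = n₀ + Σ ν·ξ):
  R: 61.9 − 1(18.71) − 1(6.854) = 36.34
  P: 247 − 2(18.71) − 1(6.854) = 202.7
  V: 0 + 1(18.71) = 18.71
  U: 0 + 1(6.854) = 6.854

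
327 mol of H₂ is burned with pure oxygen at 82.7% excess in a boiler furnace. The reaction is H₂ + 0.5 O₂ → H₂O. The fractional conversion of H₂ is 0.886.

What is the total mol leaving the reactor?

Stoichiometric O₂ = 0.5 × 327 = 163.5 mol; O₂ fed = 163.5 × 1.827 = 298.7 mol.
Fuel reacted = 0.886 × 327 → ξ = 289.7 mol.
Outlet (n = n₀ + ν ξ):
  H₂: 327 − 1(289.7) = 37.28
  O₂: 298.7 − 0.5(289.7) = 153.9
  H₂O: 0 + 1(289.7) = 289.7
Total out = 37.28 + 153.9 + 289.7 = 480.9 mol.

481 mol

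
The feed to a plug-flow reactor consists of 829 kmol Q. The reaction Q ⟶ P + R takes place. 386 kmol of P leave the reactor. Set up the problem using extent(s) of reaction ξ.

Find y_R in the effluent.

For P: n = n₀ + 1ξ → 386 = 0 + 1ξ, giving ξ = 386 kmol.
Outlet amounts (n = n₀ + ν ξ):
  Q: 829 − 1(386) = 443
  P: 0 + 1(386) = 386
  R: 0 + 1(386) = 386
Total out = 1215 kmol; y_R = 386 / 1215 = 0.3177.

0.318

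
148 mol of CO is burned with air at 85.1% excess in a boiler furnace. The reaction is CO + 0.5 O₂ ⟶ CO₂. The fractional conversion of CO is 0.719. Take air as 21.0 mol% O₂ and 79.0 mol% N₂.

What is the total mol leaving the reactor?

747 mol

Stoichiometric O₂ = 0.5 × 148 = 74 mol; O₂ fed = 74 × 1.851 = 137 mol.
N₂ fed = 137 × 79/21 = 515.3 mol.
Fuel reacted = 0.719 × 148 → ξ = 106.4 mol.
Outlet (n = n₀ + ν ξ):
  CO: 148 − 1(106.4) = 41.59
  O₂: 137 − 0.5(106.4) = 83.77
  N₂: 515.3 (inert)
  CO₂: 0 + 1(106.4) = 106.4
Total out = 41.59 + 83.77 + 515.3 + 106.4 = 747.1 mol.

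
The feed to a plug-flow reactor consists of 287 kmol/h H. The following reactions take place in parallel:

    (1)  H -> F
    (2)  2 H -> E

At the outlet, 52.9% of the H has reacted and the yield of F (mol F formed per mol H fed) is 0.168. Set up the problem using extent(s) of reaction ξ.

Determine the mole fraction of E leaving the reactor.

0.22

Yield of F: 1ξ₁ / 287 = 0.168 → ξ₁ = 48.22 kmol/h.
Conversion of H: 1ξ₁ + 2ξ₂ = 0.529 × 287 = 151.8 → ξ₂ = 51.8 kmol/h.
Outlet amounts (n = n₀ + Σ ν·ξ):
  H: 287 − 1(48.22) − 2(51.8) = 135.2
  F: 0 + 1(48.22) = 48.22
  E: 0 + 1(51.8) = 51.8
Total out = 235.2 kmol/h; y_E = 51.8 / 235.2 = 0.2203.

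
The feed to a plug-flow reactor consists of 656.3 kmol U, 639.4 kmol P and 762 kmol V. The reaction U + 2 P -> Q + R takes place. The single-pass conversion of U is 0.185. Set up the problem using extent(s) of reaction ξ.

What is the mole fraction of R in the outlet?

0.0627

U reacted = 0.185 × 656.3 = 121.4 kmol; ν_U = −1, so ξ = 121.4/1 = 121.4 kmol.
Outlet amounts (n = n₀ + ν ξ):
  U: 656.3 − 1(121.4) = 534.9
  P: 639.4 − 2(121.4) = 396.6
  Q: 0 + 1(121.4) = 121.4
  R: 0 + 1(121.4) = 121.4
  V: 762 (inert)
Total out = 1936 kmol; y_R = 121.4 / 1936 = 0.06271.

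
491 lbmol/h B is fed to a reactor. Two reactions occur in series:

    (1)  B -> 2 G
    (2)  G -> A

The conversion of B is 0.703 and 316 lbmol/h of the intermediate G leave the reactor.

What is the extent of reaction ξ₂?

ξ₂ = 374 lbmol/h

Conversion of B: B consumed = 1ξ₁ = 0.703 × 491 → ξ₁ = 345.2 lbmol/h.
G balance: n_G = 0 + 2ξ₁ − 1ξ₂ = 316 → ξ₂ = (2·345.2 − 316)/1 = 374.3 lbmol/h.
Outlet amounts (n = n₀ + Σ ν·ξ):
  B: 491 − 1(345.2) = 145.8
  G: 0 + 2(345.2) − 1(374.3) = 316
  A: 0 + 1(374.3) = 374.3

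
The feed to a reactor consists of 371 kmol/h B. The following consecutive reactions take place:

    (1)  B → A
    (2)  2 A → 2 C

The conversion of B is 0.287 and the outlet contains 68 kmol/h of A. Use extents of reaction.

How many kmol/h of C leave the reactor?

38.5 kmol/h

Conversion of B: B consumed = 1ξ₁ = 0.287 × 371 → ξ₁ = 106.5 kmol/h.
A balance: n_A = 0 + 1ξ₁ − 2ξ₂ = 68 → ξ₂ = (1·106.5 − 68)/2 = 19.24 kmol/h.
Outlet amounts (n = n₀ + Σ ν·ξ):
  B: 371 − 1(106.5) = 264.5
  A: 0 + 1(106.5) − 2(19.24) = 68
  C: 0 + 2(19.24) = 38.48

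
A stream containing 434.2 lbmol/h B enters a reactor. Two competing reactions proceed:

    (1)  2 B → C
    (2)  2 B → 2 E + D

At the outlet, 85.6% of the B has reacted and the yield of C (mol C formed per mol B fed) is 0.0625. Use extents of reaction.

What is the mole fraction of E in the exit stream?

0.561

Yield of C: 1ξ₁ / 434.2 = 0.0625 → ξ₁ = 27.14 lbmol/h.
Conversion of B: 2ξ₁ + 2ξ₂ = 0.856 × 434.2 = 371.7 → ξ₂ = 158.7 lbmol/h.
Outlet amounts (n = n₀ + Σ ν·ξ):
  B: 434.2 − 2(27.14) − 2(158.7) = 62.52
  C: 0 + 1(27.14) = 27.14
  E: 0 + 2(158.7) = 317.4
  D: 0 + 1(158.7) = 158.7
Total out = 565.8 lbmol/h; y_E = 317.4 / 565.8 = 0.561.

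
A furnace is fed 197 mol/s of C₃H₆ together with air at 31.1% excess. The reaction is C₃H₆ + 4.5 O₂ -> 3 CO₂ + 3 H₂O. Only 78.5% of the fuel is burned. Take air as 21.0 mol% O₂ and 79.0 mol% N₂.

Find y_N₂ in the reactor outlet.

0.753

Stoichiometric O₂ = 4.5 × 197 = 886.5 mol/s; O₂ fed = 886.5 × 1.311 = 1162 mol/s.
N₂ fed = 1162 × 79/21 = 4372 mol/s.
Fuel reacted = 0.785 × 197 → ξ = 154.6 mol/s.
Outlet (n = n₀ + ν ξ):
  C₃H₆: 197 − 1(154.6) = 42.35
  O₂: 1162 − 4.5(154.6) = 466.3
  N₂: 4372 (inert)
  CO₂: 0 + 3(154.6) = 463.9
  H₂O: 0 + 3(154.6) = 463.9
Total out = 5809 mol/s; y_N₂ = 4372 / 5809 = 0.7527.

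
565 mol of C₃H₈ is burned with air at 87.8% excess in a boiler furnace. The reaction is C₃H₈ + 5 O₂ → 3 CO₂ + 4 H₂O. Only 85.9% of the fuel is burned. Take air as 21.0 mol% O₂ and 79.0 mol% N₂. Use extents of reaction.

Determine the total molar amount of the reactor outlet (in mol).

26300 mol

Stoichiometric O₂ = 5 × 565 = 2825 mol; O₂ fed = 2825 × 1.878 = 5305 mol.
N₂ fed = 5305 × 79/21 = 19960 mol.
Fuel reacted = 0.859 × 565 → ξ = 485.3 mol.
Outlet (n = n₀ + ν ξ):
  C₃H₈: 565 − 1(485.3) = 79.67
  O₂: 5305 − 5(485.3) = 2879
  N₂: 19960 (inert)
  CO₂: 0 + 3(485.3) = 1456
  H₂O: 0 + 4(485.3) = 1941
Total out = 79.67 + 2879 + 19960 + 1456 + 1941 = 26310 mol.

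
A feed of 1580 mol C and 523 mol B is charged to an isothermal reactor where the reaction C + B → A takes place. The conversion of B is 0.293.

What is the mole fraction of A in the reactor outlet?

B reacted = 0.293 × 523 = 153.2 mol; ν_B = −1, so ξ = 153.2/1 = 153.2 mol.
Outlet amounts (n = n₀ + ν ξ):
  C: 1580 − 1(153.2) = 1427
  B: 523 − 1(153.2) = 369.8
  A: 0 + 1(153.2) = 153.2
Total out = 1950 mol; y_A = 153.2 / 1950 = 0.07859.

0.0786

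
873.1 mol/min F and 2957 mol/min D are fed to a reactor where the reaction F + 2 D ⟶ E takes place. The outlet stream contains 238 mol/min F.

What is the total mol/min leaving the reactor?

For F: n = n₀ − 1ξ → 238 = 873.1 − 1ξ, giving ξ = 635.1 mol/min.
Outlet amounts (n = n₀ + ν ξ):
  F: 873.1 − 1(635.1) = 238
  D: 2957 − 2(635.1) = 1687
  E: 0 + 1(635.1) = 635.1
Total out = 238 + 1687 + 635.1 = 2560 mol/min.

2560 mol/min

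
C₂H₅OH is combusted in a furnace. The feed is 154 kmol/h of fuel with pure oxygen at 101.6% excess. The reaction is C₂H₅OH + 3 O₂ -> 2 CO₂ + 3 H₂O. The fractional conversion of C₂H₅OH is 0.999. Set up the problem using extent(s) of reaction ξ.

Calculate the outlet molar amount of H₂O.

Stoichiometric O₂ = 3 × 154 = 462 kmol/h; O₂ fed = 462 × 2.016 = 931.4 kmol/h.
Fuel reacted = 0.999 × 154 → ξ = 153.8 kmol/h.
Outlet (n = n₀ + ν ξ):
  C₂H₅OH: 154 − 1(153.8) = 0.154
  O₂: 931.4 − 3(153.8) = 469.9
  CO₂: 0 + 2(153.8) = 307.7
  H₂O: 0 + 3(153.8) = 461.5

462 kmol/h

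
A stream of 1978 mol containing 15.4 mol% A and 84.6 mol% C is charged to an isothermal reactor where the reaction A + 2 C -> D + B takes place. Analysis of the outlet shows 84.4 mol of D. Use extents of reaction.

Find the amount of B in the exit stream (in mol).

For D: n = n₀ + 1ξ → 84.4 = 0 + 1ξ, giving ξ = 84.4 mol.
Outlet amounts (n = n₀ + ν ξ):
  A: 304.6 − 1(84.4) = 220.2
  C: 1673 − 2(84.4) = 1505
  D: 0 + 1(84.4) = 84.4
  B: 0 + 1(84.4) = 84.4

84.4 mol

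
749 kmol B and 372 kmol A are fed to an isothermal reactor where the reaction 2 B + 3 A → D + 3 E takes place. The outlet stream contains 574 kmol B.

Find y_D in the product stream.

For B: n = n₀ − 2ξ → 574 = 749 − 2ξ, giving ξ = 87.5 kmol.
Outlet amounts (n = n₀ + ν ξ):
  B: 749 − 2(87.5) = 574
  A: 372 − 3(87.5) = 109.5
  D: 0 + 1(87.5) = 87.5
  E: 0 + 3(87.5) = 262.5
Total out = 1034 kmol; y_D = 87.5 / 1034 = 0.08466.

0.0847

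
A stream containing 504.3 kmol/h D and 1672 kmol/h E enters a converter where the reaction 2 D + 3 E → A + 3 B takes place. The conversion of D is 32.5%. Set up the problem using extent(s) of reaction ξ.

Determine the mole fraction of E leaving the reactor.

D reacted = 0.325 × 504.3 = 163.9 kmol/h; ν_D = −2, so ξ = 163.9/2 = 81.95 kmol/h.
Outlet amounts (n = n₀ + ν ξ):
  D: 504.3 − 2(81.95) = 340.4
  E: 1672 − 3(81.95) = 1426
  A: 0 + 1(81.95) = 81.95
  B: 0 + 3(81.95) = 245.8
Total out = 2094 kmol/h; y_E = 1426 / 2094 = 0.681.

0.681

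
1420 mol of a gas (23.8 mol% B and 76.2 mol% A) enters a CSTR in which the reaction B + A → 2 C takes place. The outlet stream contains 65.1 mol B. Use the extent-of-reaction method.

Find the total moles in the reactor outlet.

For B: n = n₀ − 1ξ → 65.1 = 338 − 1ξ, giving ξ = 272.9 mol.
Outlet amounts (n = n₀ + ν ξ):
  B: 338 − 1(272.9) = 65.1
  A: 1082 − 1(272.9) = 809.2
  C: 0 + 2(272.9) = 545.7
Total out = 65.1 + 809.2 + 545.7 = 1420 mol.

1420 mol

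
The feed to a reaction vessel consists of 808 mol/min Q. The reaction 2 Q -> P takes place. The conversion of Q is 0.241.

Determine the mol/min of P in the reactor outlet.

Q reacted = 0.241 × 808 = 194.7 mol/min; ν_Q = −2, so ξ = 194.7/2 = 97.36 mol/min.
Outlet amounts (n = n₀ + ν ξ):
  Q: 808 − 2(97.36) = 613.3
  P: 0 + 1(97.36) = 97.36

97.4 mol/min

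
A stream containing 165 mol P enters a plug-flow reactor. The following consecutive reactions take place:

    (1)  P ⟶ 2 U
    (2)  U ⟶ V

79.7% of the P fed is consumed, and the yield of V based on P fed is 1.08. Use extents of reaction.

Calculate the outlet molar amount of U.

84.8 mol

Conversion of P: P consumed = 1ξ₁ = 0.797 × 165 → ξ₁ = 131.5 mol.
Yield of V: 1ξ₂ / 165 = 1.08 → ξ₂ = 178.2 mol.
Outlet amounts (n = n₀ + Σ ν·ξ):
  P: 165 − 1(131.5) = 33.5
  U: 0 + 2(131.5) − 1(178.2) = 84.81
  V: 0 + 1(178.2) = 178.2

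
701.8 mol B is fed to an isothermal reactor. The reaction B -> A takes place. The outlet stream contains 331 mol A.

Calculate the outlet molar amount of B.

371 mol

For A: n = n₀ + 1ξ → 331 = 0 + 1ξ, giving ξ = 331 mol.
Outlet amounts (n = n₀ + ν ξ):
  B: 701.8 − 1(331) = 370.8
  A: 0 + 1(331) = 331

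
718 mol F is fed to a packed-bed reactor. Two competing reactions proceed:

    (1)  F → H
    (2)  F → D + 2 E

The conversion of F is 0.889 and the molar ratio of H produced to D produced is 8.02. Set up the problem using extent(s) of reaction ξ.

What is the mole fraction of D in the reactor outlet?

Conversion of F: F consumed = 0.889 × 718 = 638.3 mol = 1ξ₁ + 1ξ₂.
Selectivity: 1ξ₁ / (1ξ₂) = 8.02 → ξ₁ = 8.02 ξ₂.
Substitute: (1·8.02 + 1) ξ₂ = 638.3 → ξ₂ = 70.77 mol, ξ₁ = 567.5 mol.
Outlet amounts (n = n₀ + Σ ν·ξ):
  F: 718 − 1(567.5) − 1(70.77) = 79.7
  H: 0 + 1(567.5) = 567.5
  D: 0 + 1(70.77) = 70.77
  E: 0 + 2(70.77) = 141.5
Total out = 859.5 mol; y_D = 70.77 / 859.5 = 0.08233.

0.0823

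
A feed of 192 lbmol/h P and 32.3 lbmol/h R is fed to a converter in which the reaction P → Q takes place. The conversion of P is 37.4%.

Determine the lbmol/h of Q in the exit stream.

P reacted = 0.374 × 192 = 71.81 lbmol/h; ν_P = −1, so ξ = 71.81/1 = 71.81 lbmol/h.
Outlet amounts (n = n₀ + ν ξ):
  P: 192 − 1(71.81) = 120.2
  Q: 0 + 1(71.81) = 71.81
  R: 32.3 (inert)

71.8 lbmol/h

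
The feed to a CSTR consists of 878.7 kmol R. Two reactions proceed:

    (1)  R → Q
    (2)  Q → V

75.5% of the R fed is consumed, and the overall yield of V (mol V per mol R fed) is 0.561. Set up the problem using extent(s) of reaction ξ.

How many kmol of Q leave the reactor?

Conversion of R: R consumed = 1ξ₁ = 0.755 × 878.7 → ξ₁ = 663.4 kmol.
Yield of V: 1ξ₂ / 878.7 = 0.561 → ξ₂ = 493 kmol.
Outlet amounts (n = n₀ + Σ ν·ξ):
  R: 878.7 − 1(663.4) = 215.3
  Q: 0 + 1(663.4) − 1(493) = 170.5
  V: 0 + 1(493) = 493

170 kmol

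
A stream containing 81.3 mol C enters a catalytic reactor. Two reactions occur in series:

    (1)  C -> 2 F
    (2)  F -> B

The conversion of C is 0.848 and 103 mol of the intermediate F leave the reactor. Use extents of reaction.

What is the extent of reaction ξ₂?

Conversion of C: C consumed = 1ξ₁ = 0.848 × 81.3 → ξ₁ = 68.94 mol.
F balance: n_F = 0 + 2ξ₁ − 1ξ₂ = 103 → ξ₂ = (2·68.94 − 103)/1 = 34.88 mol.
Outlet amounts (n = n₀ + Σ ν·ξ):
  C: 81.3 − 1(68.94) = 12.36
  F: 0 + 2(68.94) − 1(34.88) = 103
  B: 0 + 1(34.88) = 34.88

ξ₂ = 34.9 mol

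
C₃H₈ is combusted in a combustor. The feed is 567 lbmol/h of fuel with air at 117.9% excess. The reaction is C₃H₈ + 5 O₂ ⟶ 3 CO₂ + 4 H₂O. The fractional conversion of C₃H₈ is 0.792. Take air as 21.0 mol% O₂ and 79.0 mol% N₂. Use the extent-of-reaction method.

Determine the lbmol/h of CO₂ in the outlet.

1350 lbmol/h

Stoichiometric O₂ = 5 × 567 = 2835 lbmol/h; O₂ fed = 2835 × 2.179 = 6177 lbmol/h.
N₂ fed = 6177 × 79/21 = 23240 lbmol/h.
Fuel reacted = 0.792 × 567 → ξ = 449.1 lbmol/h.
Outlet (n = n₀ + ν ξ):
  C₃H₈: 567 − 1(449.1) = 117.9
  O₂: 6177 − 5(449.1) = 3932
  N₂: 23240 (inert)
  CO₂: 0 + 3(449.1) = 1347
  H₂O: 0 + 4(449.1) = 1796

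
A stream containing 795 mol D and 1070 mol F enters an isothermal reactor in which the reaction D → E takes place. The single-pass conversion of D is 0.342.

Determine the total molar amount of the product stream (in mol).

D reacted = 0.342 × 795 = 271.9 mol; ν_D = −1, so ξ = 271.9/1 = 271.9 mol.
Outlet amounts (n = n₀ + ν ξ):
  D: 795 − 1(271.9) = 523.1
  E: 0 + 1(271.9) = 271.9
  F: 1070 (inert)
Total out = 523.1 + 271.9 + 1070 = 1865 mol.

1860 mol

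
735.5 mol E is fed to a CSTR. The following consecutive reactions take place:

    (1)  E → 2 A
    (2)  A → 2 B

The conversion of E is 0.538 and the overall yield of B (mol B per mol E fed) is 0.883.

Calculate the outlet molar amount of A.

467 mol

Conversion of E: E consumed = 1ξ₁ = 0.538 × 735.5 → ξ₁ = 395.7 mol.
Yield of B: 2ξ₂ / 735.5 = 0.883 → ξ₂ = 324.7 mol.
Outlet amounts (n = n₀ + Σ ν·ξ):
  E: 735.5 − 1(395.7) = 339.8
  A: 0 + 2(395.7) − 1(324.7) = 466.7
  B: 0 + 2(324.7) = 649.4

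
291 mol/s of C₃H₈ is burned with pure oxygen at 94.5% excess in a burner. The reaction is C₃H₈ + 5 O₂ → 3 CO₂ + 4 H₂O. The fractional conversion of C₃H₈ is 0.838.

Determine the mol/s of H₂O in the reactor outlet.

Stoichiometric O₂ = 5 × 291 = 1455 mol/s; O₂ fed = 1455 × 1.945 = 2830 mol/s.
Fuel reacted = 0.838 × 291 → ξ = 243.9 mol/s.
Outlet (n = n₀ + ν ξ):
  C₃H₈: 291 − 1(243.9) = 47.14
  O₂: 2830 − 5(243.9) = 1611
  CO₂: 0 + 3(243.9) = 731.6
  H₂O: 0 + 4(243.9) = 975.4

975 mol/s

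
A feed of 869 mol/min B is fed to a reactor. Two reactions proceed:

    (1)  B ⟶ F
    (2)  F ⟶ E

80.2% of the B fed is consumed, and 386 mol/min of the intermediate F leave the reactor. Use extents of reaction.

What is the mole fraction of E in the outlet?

Conversion of B: B consumed = 1ξ₁ = 0.802 × 869 → ξ₁ = 696.9 mol/min.
F balance: n_F = 0 + 1ξ₁ − 1ξ₂ = 386 → ξ₂ = (1·696.9 − 386)/1 = 310.9 mol/min.
Outlet amounts (n = n₀ + Σ ν·ξ):
  B: 869 − 1(696.9) = 172.1
  F: 0 + 1(696.9) − 1(310.9) = 386
  E: 0 + 1(310.9) = 310.9
Total out = 869 mol/min; y_E = 310.9 / 869 = 0.3578.

0.358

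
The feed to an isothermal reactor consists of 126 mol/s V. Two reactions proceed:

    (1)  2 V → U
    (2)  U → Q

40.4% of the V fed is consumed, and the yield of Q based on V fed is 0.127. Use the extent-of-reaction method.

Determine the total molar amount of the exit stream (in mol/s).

Conversion of V: V consumed = 2ξ₁ = 0.404 × 126 → ξ₁ = 25.45 mol/s.
Yield of Q: 1ξ₂ / 126 = 0.127 → ξ₂ = 16 mol/s.
Outlet amounts (n = n₀ + Σ ν·ξ):
  V: 126 − 2(25.45) = 75.1
  U: 0 + 1(25.45) − 1(16) = 9.45
  Q: 0 + 1(16) = 16
Total out = 75.1 + 9.45 + 16 = 100.5 mol/s.

101 mol/s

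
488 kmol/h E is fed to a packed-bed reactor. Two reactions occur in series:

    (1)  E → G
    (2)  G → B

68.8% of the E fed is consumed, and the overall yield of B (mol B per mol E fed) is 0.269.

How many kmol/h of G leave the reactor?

204 kmol/h

Conversion of E: E consumed = 1ξ₁ = 0.688 × 488 → ξ₁ = 335.7 kmol/h.
Yield of B: 1ξ₂ / 488 = 0.269 → ξ₂ = 131.3 kmol/h.
Outlet amounts (n = n₀ + Σ ν·ξ):
  E: 488 − 1(335.7) = 152.3
  G: 0 + 1(335.7) − 1(131.3) = 204.5
  B: 0 + 1(131.3) = 131.3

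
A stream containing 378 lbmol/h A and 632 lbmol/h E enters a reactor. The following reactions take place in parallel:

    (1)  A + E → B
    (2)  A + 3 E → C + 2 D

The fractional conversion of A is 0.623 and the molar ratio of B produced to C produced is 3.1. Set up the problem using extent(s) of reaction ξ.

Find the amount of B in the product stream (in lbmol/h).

Conversion of A: A consumed = 0.623 × 378 = 235.5 lbmol/h = 1ξ₁ + 1ξ₂.
Selectivity: 1ξ₁ / (1ξ₂) = 3.1 → ξ₁ = 3.1 ξ₂.
Substitute: (1·3.1 + 1) ξ₂ = 235.5 → ξ₂ = 57.44 lbmol/h, ξ₁ = 178.1 lbmol/h.
Outlet amounts (n = n₀ + Σ ν·ξ):
  A: 378 − 1(178.1) − 1(57.44) = 142.5
  E: 632 − 1(178.1) − 3(57.44) = 281.6
  B: 0 + 1(178.1) = 178.1
  C: 0 + 1(57.44) = 57.44
  D: 0 + 2(57.44) = 114.9

178 lbmol/h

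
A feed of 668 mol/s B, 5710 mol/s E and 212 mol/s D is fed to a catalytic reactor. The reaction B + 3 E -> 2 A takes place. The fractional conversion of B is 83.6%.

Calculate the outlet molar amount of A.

1120 mol/s

B reacted = 0.836 × 668 = 558.4 mol/s; ν_B = −1, so ξ = 558.4/1 = 558.4 mol/s.
Outlet amounts (n = n₀ + ν ξ):
  B: 668 − 1(558.4) = 109.6
  E: 5710 − 3(558.4) = 4035
  A: 0 + 2(558.4) = 1117
  D: 212 (inert)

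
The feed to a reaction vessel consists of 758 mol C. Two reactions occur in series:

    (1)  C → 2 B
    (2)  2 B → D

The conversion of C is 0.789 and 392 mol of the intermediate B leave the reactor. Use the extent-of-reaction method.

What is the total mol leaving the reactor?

Conversion of C: C consumed = 1ξ₁ = 0.789 × 758 → ξ₁ = 598.1 mol.
B balance: n_B = 0 + 2ξ₁ − 2ξ₂ = 392 → ξ₂ = (2·598.1 − 392)/2 = 402.1 mol.
Outlet amounts (n = n₀ + Σ ν·ξ):
  C: 758 − 1(598.1) = 159.9
  B: 0 + 2(598.1) − 2(402.1) = 392
  D: 0 + 1(402.1) = 402.1
Total out = 159.9 + 392 + 402.1 = 954 mol.

954 mol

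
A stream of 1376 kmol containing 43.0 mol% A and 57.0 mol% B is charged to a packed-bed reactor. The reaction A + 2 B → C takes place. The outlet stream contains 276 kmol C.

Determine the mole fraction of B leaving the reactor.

For C: n = n₀ + 1ξ → 276 = 0 + 1ξ, giving ξ = 276 kmol.
Outlet amounts (n = n₀ + ν ξ):
  A: 591.7 − 1(276) = 315.7
  B: 784.3 − 2(276) = 232.3
  C: 0 + 1(276) = 276
Total out = 824 kmol; y_B = 232.3 / 824 = 0.2819.

0.282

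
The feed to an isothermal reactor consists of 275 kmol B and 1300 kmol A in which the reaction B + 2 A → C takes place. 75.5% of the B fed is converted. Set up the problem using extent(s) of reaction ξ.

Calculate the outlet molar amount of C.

208 kmol

B reacted = 0.755 × 275 = 207.6 kmol; ν_B = −1, so ξ = 207.6/1 = 207.6 kmol.
Outlet amounts (n = n₀ + ν ξ):
  B: 275 − 1(207.6) = 67.38
  A: 1300 − 2(207.6) = 884.8
  C: 0 + 1(207.6) = 207.6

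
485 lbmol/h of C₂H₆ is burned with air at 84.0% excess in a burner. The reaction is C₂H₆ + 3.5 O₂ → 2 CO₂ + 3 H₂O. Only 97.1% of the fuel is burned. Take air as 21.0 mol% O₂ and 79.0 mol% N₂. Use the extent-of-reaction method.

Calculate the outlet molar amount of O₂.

Stoichiometric O₂ = 3.5 × 485 = 1698 lbmol/h; O₂ fed = 1698 × 1.840 = 3123 lbmol/h.
N₂ fed = 3123 × 79/21 = 11750 lbmol/h.
Fuel reacted = 0.971 × 485 → ξ = 470.9 lbmol/h.
Outlet (n = n₀ + ν ξ):
  C₂H₆: 485 − 1(470.9) = 14.06
  O₂: 3123 − 3.5(470.9) = 1475
  N₂: 11750 (inert)
  CO₂: 0 + 2(470.9) = 941.9
  H₂O: 0 + 3(470.9) = 1413

1480 lbmol/h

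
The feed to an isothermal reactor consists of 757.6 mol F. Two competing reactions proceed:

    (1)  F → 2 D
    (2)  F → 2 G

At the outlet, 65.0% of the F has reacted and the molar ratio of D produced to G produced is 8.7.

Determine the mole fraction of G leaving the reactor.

Conversion of F: F consumed = 0.65 × 757.6 = 492.4 mol = 1ξ₁ + 1ξ₂.
Selectivity: 2ξ₁ / (2ξ₂) = 8.7 → ξ₁ = 8.7 ξ₂.
Substitute: (1·8.7 + 1) ξ₂ = 492.4 → ξ₂ = 50.77 mol, ξ₁ = 441.7 mol.
Outlet amounts (n = n₀ + Σ ν·ξ):
  F: 757.6 − 1(441.7) − 1(50.77) = 265.2
  D: 0 + 2(441.7) = 883.3
  G: 0 + 2(50.77) = 101.5
Total out = 1250 mol; y_G = 101.5 / 1250 = 0.08122.

0.0812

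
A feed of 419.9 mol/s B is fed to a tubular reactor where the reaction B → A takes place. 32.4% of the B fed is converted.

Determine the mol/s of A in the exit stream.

B reacted = 0.324 × 419.9 = 136 mol/s; ν_B = −1, so ξ = 136/1 = 136 mol/s.
Outlet amounts (n = n₀ + ν ξ):
  B: 419.9 − 1(136) = 283.9
  A: 0 + 1(136) = 136

136 mol/s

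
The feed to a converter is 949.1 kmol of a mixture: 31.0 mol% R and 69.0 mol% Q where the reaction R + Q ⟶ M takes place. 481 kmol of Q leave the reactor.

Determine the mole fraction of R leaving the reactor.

0.155

For Q: n = n₀ − 1ξ → 481 = 654.9 − 1ξ, giving ξ = 173.9 kmol.
Outlet amounts (n = n₀ + ν ξ):
  R: 294.2 − 1(173.9) = 120.3
  Q: 654.9 − 1(173.9) = 481
  M: 0 + 1(173.9) = 173.9
Total out = 775.2 kmol; y_R = 120.3 / 775.2 = 0.1552.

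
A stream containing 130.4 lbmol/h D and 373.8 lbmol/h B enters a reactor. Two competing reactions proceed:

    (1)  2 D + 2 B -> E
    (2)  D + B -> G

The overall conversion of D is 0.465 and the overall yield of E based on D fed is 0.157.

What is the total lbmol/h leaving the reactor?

Yield of E: 1ξ₁ / 130.4 = 0.157 → ξ₁ = 20.47 lbmol/h.
Conversion of D: 2ξ₁ + 1ξ₂ = 0.465 × 130.4 = 60.64 → ξ₂ = 19.69 lbmol/h.
Outlet amounts (n = n₀ + Σ ν·ξ):
  D: 130.4 − 2(20.47) − 1(19.69) = 69.76
  B: 373.8 − 2(20.47) − 1(19.69) = 313.2
  E: 0 + 1(20.47) = 20.47
  G: 0 + 1(19.69) = 19.69
Total out = 69.76 + 313.2 + 20.47 + 19.69 = 423.1 lbmol/h.

423 lbmol/h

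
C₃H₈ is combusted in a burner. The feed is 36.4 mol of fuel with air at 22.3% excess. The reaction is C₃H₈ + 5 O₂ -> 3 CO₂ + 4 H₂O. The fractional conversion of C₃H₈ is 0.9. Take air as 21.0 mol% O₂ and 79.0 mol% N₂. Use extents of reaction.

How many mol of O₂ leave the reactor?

58.8 mol

Stoichiometric O₂ = 5 × 36.4 = 182 mol; O₂ fed = 182 × 1.223 = 222.6 mol.
N₂ fed = 222.6 × 79/21 = 837.3 mol.
Fuel reacted = 0.9 × 36.4 → ξ = 32.76 mol.
Outlet (n = n₀ + ν ξ):
  C₃H₈: 36.4 − 1(32.76) = 3.64
  O₂: 222.6 − 5(32.76) = 58.79
  N₂: 837.3 (inert)
  CO₂: 0 + 3(32.76) = 98.28
  H₂O: 0 + 4(32.76) = 131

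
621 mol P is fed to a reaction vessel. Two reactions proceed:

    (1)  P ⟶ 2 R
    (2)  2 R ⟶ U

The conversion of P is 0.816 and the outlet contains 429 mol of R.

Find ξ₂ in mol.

ξ₂ = 292 mol

Conversion of P: P consumed = 1ξ₁ = 0.816 × 621 → ξ₁ = 506.7 mol.
R balance: n_R = 0 + 2ξ₁ − 2ξ₂ = 429 → ξ₂ = (2·506.7 − 429)/2 = 292.2 mol.
Outlet amounts (n = n₀ + Σ ν·ξ):
  P: 621 − 1(506.7) = 114.3
  R: 0 + 2(506.7) − 2(292.2) = 429
  U: 0 + 1(292.2) = 292.2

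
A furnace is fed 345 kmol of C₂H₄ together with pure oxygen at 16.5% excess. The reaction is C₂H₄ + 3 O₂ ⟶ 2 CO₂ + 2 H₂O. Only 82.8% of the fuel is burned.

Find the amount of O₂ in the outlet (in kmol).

Stoichiometric O₂ = 3 × 345 = 1035 kmol; O₂ fed = 1035 × 1.165 = 1206 kmol.
Fuel reacted = 0.828 × 345 → ξ = 285.7 kmol.
Outlet (n = n₀ + ν ξ):
  C₂H₄: 345 − 1(285.7) = 59.34
  O₂: 1206 − 3(285.7) = 348.8
  CO₂: 0 + 2(285.7) = 571.3
  H₂O: 0 + 2(285.7) = 571.3

349 kmol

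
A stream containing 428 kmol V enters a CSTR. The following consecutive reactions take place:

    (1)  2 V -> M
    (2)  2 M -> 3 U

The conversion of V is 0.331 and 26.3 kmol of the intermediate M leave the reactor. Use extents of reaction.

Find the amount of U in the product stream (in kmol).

Conversion of V: V consumed = 2ξ₁ = 0.331 × 428 → ξ₁ = 70.83 kmol.
M balance: n_M = 0 + 1ξ₁ − 2ξ₂ = 26.3 → ξ₂ = (1·70.83 − 26.3)/2 = 22.27 kmol.
Outlet amounts (n = n₀ + Σ ν·ξ):
  V: 428 − 2(70.83) = 286.3
  M: 0 + 1(70.83) − 2(22.27) = 26.3
  U: 0 + 3(22.27) = 66.8

66.8 kmol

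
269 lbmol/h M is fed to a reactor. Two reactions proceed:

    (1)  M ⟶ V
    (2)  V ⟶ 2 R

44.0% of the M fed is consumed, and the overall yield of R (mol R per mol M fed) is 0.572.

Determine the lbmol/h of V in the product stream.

Conversion of M: M consumed = 1ξ₁ = 0.44 × 269 → ξ₁ = 118.4 lbmol/h.
Yield of R: 2ξ₂ / 269 = 0.572 → ξ₂ = 76.93 lbmol/h.
Outlet amounts (n = n₀ + Σ ν·ξ):
  M: 269 − 1(118.4) = 150.6
  V: 0 + 1(118.4) − 1(76.93) = 41.43
  R: 0 + 2(76.93) = 153.9

41.4 lbmol/h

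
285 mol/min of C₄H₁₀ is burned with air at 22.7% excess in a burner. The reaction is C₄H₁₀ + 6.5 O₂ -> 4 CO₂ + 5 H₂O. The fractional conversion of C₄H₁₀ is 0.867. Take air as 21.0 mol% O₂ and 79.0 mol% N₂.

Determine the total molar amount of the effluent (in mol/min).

Stoichiometric O₂ = 6.5 × 285 = 1852 mol/min; O₂ fed = 1852 × 1.227 = 2273 mol/min.
N₂ fed = 2273 × 79/21 = 8551 mol/min.
Fuel reacted = 0.867 × 285 → ξ = 247.1 mol/min.
Outlet (n = n₀ + ν ξ):
  C₄H₁₀: 285 − 1(247.1) = 37.91
  O₂: 2273 − 6.5(247.1) = 666.9
  N₂: 8551 (inert)
  CO₂: 0 + 4(247.1) = 988.4
  H₂O: 0 + 5(247.1) = 1235
Total out = 37.91 + 666.9 + 8551 + 988.4 + 1235 = 11480 mol/min.

11500 mol/min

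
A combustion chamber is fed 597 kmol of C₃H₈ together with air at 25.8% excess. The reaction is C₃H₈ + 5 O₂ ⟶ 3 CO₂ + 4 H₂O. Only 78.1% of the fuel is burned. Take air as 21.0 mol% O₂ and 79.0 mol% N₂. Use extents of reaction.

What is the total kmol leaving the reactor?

18900 kmol

Stoichiometric O₂ = 5 × 597 = 2985 kmol; O₂ fed = 2985 × 1.258 = 3755 kmol.
N₂ fed = 3755 × 79/21 = 14130 kmol.
Fuel reacted = 0.781 × 597 → ξ = 466.3 kmol.
Outlet (n = n₀ + ν ξ):
  C₃H₈: 597 − 1(466.3) = 130.7
  O₂: 3755 − 5(466.3) = 1424
  N₂: 14130 (inert)
  CO₂: 0 + 3(466.3) = 1399
  H₂O: 0 + 4(466.3) = 1865
Total out = 130.7 + 1424 + 14130 + 1399 + 1865 = 18940 kmol.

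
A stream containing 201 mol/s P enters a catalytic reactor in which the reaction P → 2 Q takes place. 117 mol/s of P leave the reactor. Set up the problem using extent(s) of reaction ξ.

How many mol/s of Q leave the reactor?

168 mol/s

For P: n = n₀ − 1ξ → 117 = 201 − 1ξ, giving ξ = 84 mol/s.
Outlet amounts (n = n₀ + ν ξ):
  P: 201 − 1(84) = 117
  Q: 0 + 2(84) = 168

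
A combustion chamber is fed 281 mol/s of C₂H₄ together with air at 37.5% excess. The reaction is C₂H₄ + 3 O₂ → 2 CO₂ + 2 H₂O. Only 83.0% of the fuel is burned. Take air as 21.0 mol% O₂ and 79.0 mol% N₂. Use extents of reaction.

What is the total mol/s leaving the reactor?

Stoichiometric O₂ = 3 × 281 = 843 mol/s; O₂ fed = 843 × 1.375 = 1159 mol/s.
N₂ fed = 1159 × 79/21 = 4361 mol/s.
Fuel reacted = 0.83 × 281 → ξ = 233.2 mol/s.
Outlet (n = n₀ + ν ξ):
  C₂H₄: 281 − 1(233.2) = 47.77
  O₂: 1159 − 3(233.2) = 459.4
  N₂: 4361 (inert)
  CO₂: 0 + 2(233.2) = 466.5
  H₂O: 0 + 2(233.2) = 466.5
Total out = 47.77 + 459.4 + 4361 + 466.5 + 466.5 = 5801 mol/s.

5800 mol/s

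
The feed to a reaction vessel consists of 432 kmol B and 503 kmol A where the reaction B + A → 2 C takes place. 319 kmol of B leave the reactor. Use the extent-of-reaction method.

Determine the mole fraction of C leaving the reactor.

For B: n = n₀ − 1ξ → 319 = 432 − 1ξ, giving ξ = 113 kmol.
Outlet amounts (n = n₀ + ν ξ):
  B: 432 − 1(113) = 319
  A: 503 − 1(113) = 390
  C: 0 + 2(113) = 226
Total out = 935 kmol; y_C = 226 / 935 = 0.2417.

0.242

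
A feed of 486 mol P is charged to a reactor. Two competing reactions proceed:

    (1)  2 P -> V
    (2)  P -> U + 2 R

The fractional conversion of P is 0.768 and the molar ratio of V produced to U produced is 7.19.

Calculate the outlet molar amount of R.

Conversion of P: P consumed = 0.768 × 486 = 373.2 mol = 2ξ₁ + 1ξ₂.
Selectivity: 1ξ₁ / (1ξ₂) = 7.19 → ξ₁ = 7.19 ξ₂.
Substitute: (2·7.19 + 1) ξ₂ = 373.2 → ξ₂ = 24.27 mol, ξ₁ = 174.5 mol.
Outlet amounts (n = n₀ + Σ ν·ξ):
  P: 486 − 2(174.5) − 1(24.27) = 112.8
  V: 0 + 1(174.5) = 174.5
  U: 0 + 1(24.27) = 24.27
  R: 0 + 2(24.27) = 48.54

48.5 mol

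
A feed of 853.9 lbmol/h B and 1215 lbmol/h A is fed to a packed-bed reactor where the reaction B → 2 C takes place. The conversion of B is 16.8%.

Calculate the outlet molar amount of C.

287 lbmol/h

B reacted = 0.168 × 853.9 = 143.5 lbmol/h; ν_B = −1, so ξ = 143.5/1 = 143.5 lbmol/h.
Outlet amounts (n = n₀ + ν ξ):
  B: 853.9 − 1(143.5) = 710.4
  C: 0 + 2(143.5) = 286.9
  A: 1215 (inert)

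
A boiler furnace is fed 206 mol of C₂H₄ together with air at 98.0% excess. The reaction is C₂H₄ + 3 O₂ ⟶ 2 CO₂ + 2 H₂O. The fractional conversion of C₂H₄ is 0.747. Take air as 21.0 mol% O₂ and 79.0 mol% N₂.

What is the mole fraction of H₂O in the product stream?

Stoichiometric O₂ = 3 × 206 = 618 mol; O₂ fed = 618 × 1.980 = 1224 mol.
N₂ fed = 1224 × 79/21 = 4603 mol.
Fuel reacted = 0.747 × 206 → ξ = 153.9 mol.
Outlet (n = n₀ + ν ξ):
  C₂H₄: 206 − 1(153.9) = 52.12
  O₂: 1224 − 3(153.9) = 762
  N₂: 4603 (inert)
  CO₂: 0 + 2(153.9) = 307.8
  H₂O: 0 + 2(153.9) = 307.8
Total out = 6033 mol; y_H₂O = 307.8 / 6033 = 0.05101.

0.051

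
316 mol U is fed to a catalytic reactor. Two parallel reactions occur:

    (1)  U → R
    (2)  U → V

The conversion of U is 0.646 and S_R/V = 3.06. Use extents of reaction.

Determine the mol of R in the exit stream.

Conversion of U: U consumed = 0.646 × 316 = 204.1 mol = 1ξ₁ + 1ξ₂.
Selectivity: 1ξ₁ / (1ξ₂) = 3.06 → ξ₁ = 3.06 ξ₂.
Substitute: (1·3.06 + 1) ξ₂ = 204.1 → ξ₂ = 50.28 mol, ξ₁ = 153.9 mol.
Outlet amounts (n = n₀ + Σ ν·ξ):
  U: 316 − 1(153.9) − 1(50.28) = 111.9
  R: 0 + 1(153.9) = 153.9
  V: 0 + 1(50.28) = 50.28

154 mol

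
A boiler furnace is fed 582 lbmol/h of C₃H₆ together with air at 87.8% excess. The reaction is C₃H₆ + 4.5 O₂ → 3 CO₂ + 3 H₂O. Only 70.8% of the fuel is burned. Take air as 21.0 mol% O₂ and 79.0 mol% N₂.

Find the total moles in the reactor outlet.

Stoichiometric O₂ = 4.5 × 582 = 2619 lbmol/h; O₂ fed = 2619 × 1.878 = 4918 lbmol/h.
N₂ fed = 4918 × 79/21 = 18500 lbmol/h.
Fuel reacted = 0.708 × 582 → ξ = 412.1 lbmol/h.
Outlet (n = n₀ + ν ξ):
  C₃H₆: 582 − 1(412.1) = 169.9
  O₂: 4918 − 4.5(412.1) = 3064
  N₂: 18500 (inert)
  CO₂: 0 + 3(412.1) = 1236
  H₂O: 0 + 3(412.1) = 1236
Total out = 169.9 + 3064 + 18500 + 1236 + 1236 = 24210 lbmol/h.

24200 lbmol/h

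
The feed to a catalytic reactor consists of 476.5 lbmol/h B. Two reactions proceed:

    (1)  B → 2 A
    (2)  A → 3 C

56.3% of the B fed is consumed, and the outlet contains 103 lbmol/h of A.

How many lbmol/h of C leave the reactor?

1300 lbmol/h

Conversion of B: B consumed = 1ξ₁ = 0.563 × 476.5 → ξ₁ = 268.3 lbmol/h.
A balance: n_A = 0 + 2ξ₁ − 1ξ₂ = 103 → ξ₂ = (2·268.3 − 103)/1 = 433.5 lbmol/h.
Outlet amounts (n = n₀ + Σ ν·ξ):
  B: 476.5 − 1(268.3) = 208.2
  A: 0 + 2(268.3) − 1(433.5) = 103
  C: 0 + 3(433.5) = 1301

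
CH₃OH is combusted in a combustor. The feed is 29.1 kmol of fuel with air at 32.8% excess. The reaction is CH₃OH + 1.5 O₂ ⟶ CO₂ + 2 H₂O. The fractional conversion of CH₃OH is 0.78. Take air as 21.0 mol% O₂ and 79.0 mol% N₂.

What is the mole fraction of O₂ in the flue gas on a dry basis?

0.0882

Stoichiometric O₂ = 1.5 × 29.1 = 43.65 kmol; O₂ fed = 43.65 × 1.328 = 57.97 kmol.
N₂ fed = 57.97 × 79/21 = 218.1 kmol.
Fuel reacted = 0.78 × 29.1 → ξ = 22.7 kmol.
Outlet (n = n₀ + ν ξ):
  CH₃OH: 29.1 − 1(22.7) = 6.402
  O₂: 57.97 − 1.5(22.7) = 23.92
  N₂: 218.1 (inert)
  CO₂: 0 + 1(22.7) = 22.7
  H₂O: 0 + 2(22.7) = 45.4
Dry total = 271.1 kmol; y_O₂ (dry) = 23.92 / 271.1 = 0.08824.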